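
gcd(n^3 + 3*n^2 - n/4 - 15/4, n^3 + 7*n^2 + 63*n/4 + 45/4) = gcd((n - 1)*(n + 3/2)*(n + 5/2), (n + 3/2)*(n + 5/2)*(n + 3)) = n^2 + 4*n + 15/4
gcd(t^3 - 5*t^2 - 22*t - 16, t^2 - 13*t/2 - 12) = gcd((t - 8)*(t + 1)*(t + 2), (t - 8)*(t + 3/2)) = t - 8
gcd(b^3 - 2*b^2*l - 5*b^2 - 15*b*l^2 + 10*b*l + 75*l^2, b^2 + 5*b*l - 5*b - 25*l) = b - 5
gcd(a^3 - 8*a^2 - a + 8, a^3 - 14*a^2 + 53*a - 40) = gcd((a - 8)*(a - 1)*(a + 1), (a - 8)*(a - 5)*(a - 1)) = a^2 - 9*a + 8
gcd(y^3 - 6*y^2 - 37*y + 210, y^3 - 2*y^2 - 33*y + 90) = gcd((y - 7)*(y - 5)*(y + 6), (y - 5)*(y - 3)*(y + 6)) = y^2 + y - 30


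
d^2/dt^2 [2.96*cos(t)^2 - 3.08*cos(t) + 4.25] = 3.08*cos(t) - 5.92*cos(2*t)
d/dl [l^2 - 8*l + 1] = 2*l - 8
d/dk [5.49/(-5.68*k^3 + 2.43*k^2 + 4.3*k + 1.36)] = (93.5496*k^2 - 26.6814*k - 23.607)/(-5.68*k^3 + 2.43*k^2 + 4.3*k + 1.36)^2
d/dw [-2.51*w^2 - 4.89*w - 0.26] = -5.02*w - 4.89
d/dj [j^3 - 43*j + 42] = 3*j^2 - 43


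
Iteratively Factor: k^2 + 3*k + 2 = (k + 1)*(k + 2)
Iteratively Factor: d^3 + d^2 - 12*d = (d - 3)*(d^2 + 4*d) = d*(d - 3)*(d + 4)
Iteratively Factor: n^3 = (n)*(n^2) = n^2*(n)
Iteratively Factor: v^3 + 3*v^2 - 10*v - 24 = (v + 2)*(v^2 + v - 12) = (v - 3)*(v + 2)*(v + 4)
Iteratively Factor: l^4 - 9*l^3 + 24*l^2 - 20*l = (l - 2)*(l^3 - 7*l^2 + 10*l) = (l - 5)*(l - 2)*(l^2 - 2*l) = l*(l - 5)*(l - 2)*(l - 2)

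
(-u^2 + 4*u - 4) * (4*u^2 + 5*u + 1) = -4*u^4 + 11*u^3 + 3*u^2 - 16*u - 4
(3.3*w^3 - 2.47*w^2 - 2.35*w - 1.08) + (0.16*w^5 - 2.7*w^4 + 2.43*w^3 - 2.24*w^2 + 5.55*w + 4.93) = 0.16*w^5 - 2.7*w^4 + 5.73*w^3 - 4.71*w^2 + 3.2*w + 3.85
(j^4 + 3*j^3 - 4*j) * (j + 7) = j^5 + 10*j^4 + 21*j^3 - 4*j^2 - 28*j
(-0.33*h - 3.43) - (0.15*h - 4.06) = 0.629999999999999 - 0.48*h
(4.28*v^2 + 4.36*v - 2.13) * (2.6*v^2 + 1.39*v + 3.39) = 11.128*v^4 + 17.2852*v^3 + 15.0316*v^2 + 11.8197*v - 7.2207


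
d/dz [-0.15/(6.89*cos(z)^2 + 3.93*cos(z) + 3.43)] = -(2.067*cos(z) + 0.5895)*sin(z)/(6.89*cos(z)^2 + 3.93*cos(z) + 3.43)^2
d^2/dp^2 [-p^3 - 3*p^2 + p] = -6*p - 6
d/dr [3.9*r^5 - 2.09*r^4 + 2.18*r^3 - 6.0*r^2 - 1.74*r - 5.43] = 19.5*r^4 - 8.36*r^3 + 6.54*r^2 - 12.0*r - 1.74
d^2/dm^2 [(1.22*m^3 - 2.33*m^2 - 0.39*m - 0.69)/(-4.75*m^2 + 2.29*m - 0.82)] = (5.6843418860808e-14*m^5 + 1.13686837721616e-13*m^4 + 64.9960960000001*m^3 + 52.702146*m^2 - 59.069118*m + 6.459826)/(107.171875*m^6 - 155.004375*m^5 + 130.232175*m^4 - 65.526289*m^3 + 22.482186*m^2 - 4.619388*m + 0.551368)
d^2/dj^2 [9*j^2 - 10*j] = 18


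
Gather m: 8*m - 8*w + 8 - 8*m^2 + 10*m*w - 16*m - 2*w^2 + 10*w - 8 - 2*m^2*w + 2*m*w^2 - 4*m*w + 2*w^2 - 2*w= m^2*(-2*w - 8) + m*(2*w^2 + 6*w - 8)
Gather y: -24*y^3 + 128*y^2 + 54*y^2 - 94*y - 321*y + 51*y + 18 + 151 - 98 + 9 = -24*y^3 + 182*y^2 - 364*y + 80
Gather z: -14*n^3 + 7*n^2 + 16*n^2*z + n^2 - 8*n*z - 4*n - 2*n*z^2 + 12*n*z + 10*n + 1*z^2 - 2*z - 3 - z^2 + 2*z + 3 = -14*n^3 + 8*n^2 - 2*n*z^2 + 6*n + z*(16*n^2 + 4*n)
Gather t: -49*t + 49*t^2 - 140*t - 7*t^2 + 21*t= 42*t^2 - 168*t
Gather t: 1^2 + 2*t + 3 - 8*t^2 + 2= -8*t^2 + 2*t + 6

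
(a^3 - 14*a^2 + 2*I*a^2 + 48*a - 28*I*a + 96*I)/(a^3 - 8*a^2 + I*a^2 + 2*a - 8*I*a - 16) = (a - 6)/(a - I)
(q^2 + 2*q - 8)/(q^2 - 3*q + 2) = (q + 4)/(q - 1)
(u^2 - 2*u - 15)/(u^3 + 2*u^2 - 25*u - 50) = (u + 3)/(u^2 + 7*u + 10)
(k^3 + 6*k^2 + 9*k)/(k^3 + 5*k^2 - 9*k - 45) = k*(k + 3)/(k^2 + 2*k - 15)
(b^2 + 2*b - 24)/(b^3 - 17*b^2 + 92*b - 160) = (b + 6)/(b^2 - 13*b + 40)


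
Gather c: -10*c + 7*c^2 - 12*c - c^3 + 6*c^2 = -c^3 + 13*c^2 - 22*c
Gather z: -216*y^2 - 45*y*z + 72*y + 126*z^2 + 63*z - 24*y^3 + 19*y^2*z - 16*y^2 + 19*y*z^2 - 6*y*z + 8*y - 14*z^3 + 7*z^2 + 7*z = -24*y^3 - 232*y^2 + 80*y - 14*z^3 + z^2*(19*y + 133) + z*(19*y^2 - 51*y + 70)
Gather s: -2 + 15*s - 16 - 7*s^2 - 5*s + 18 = -7*s^2 + 10*s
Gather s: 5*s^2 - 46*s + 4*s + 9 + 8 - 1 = 5*s^2 - 42*s + 16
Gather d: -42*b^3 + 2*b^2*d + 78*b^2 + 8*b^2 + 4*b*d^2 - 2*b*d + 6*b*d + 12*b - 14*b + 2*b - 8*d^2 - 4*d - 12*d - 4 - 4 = -42*b^3 + 86*b^2 + d^2*(4*b - 8) + d*(2*b^2 + 4*b - 16) - 8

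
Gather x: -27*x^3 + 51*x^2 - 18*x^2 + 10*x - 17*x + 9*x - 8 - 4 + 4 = -27*x^3 + 33*x^2 + 2*x - 8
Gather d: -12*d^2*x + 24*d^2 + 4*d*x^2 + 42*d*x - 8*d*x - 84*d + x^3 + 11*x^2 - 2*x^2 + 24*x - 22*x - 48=d^2*(24 - 12*x) + d*(4*x^2 + 34*x - 84) + x^3 + 9*x^2 + 2*x - 48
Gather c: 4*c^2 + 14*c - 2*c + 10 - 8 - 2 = 4*c^2 + 12*c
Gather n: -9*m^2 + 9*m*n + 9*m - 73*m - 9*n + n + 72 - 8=-9*m^2 - 64*m + n*(9*m - 8) + 64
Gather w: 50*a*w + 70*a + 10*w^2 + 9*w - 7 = 70*a + 10*w^2 + w*(50*a + 9) - 7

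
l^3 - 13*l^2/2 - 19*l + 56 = (l - 8)*(l - 2)*(l + 7/2)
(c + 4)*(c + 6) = c^2 + 10*c + 24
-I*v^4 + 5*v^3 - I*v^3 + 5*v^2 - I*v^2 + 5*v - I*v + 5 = (v - I)*(v + I)*(v + 5*I)*(-I*v - I)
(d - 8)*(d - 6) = d^2 - 14*d + 48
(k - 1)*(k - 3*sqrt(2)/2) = k^2 - 3*sqrt(2)*k/2 - k + 3*sqrt(2)/2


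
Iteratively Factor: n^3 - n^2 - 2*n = (n - 2)*(n^2 + n) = (n - 2)*(n + 1)*(n)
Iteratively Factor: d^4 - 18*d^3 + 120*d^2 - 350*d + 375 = (d - 3)*(d^3 - 15*d^2 + 75*d - 125) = (d - 5)*(d - 3)*(d^2 - 10*d + 25) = (d - 5)^2*(d - 3)*(d - 5)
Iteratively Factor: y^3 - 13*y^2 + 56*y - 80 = (y - 5)*(y^2 - 8*y + 16) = (y - 5)*(y - 4)*(y - 4)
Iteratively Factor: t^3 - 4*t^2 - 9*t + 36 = (t - 3)*(t^2 - t - 12) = (t - 4)*(t - 3)*(t + 3)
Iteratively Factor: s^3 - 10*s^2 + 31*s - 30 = (s - 2)*(s^2 - 8*s + 15) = (s - 5)*(s - 2)*(s - 3)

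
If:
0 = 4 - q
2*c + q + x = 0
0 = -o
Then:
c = -x/2 - 2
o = 0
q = 4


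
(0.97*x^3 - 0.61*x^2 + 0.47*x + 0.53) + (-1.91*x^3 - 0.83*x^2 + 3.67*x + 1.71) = -0.94*x^3 - 1.44*x^2 + 4.14*x + 2.24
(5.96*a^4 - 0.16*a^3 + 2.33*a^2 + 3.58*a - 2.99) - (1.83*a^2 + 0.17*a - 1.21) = 5.96*a^4 - 0.16*a^3 + 0.5*a^2 + 3.41*a - 1.78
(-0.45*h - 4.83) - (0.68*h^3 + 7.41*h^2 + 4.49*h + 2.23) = -0.68*h^3 - 7.41*h^2 - 4.94*h - 7.06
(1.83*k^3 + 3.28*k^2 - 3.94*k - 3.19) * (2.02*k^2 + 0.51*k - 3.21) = 3.6966*k^5 + 7.5589*k^4 - 12.1603*k^3 - 18.982*k^2 + 11.0205*k + 10.2399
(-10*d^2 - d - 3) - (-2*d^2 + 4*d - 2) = -8*d^2 - 5*d - 1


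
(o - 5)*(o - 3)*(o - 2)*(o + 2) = o^4 - 8*o^3 + 11*o^2 + 32*o - 60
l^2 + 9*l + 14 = (l + 2)*(l + 7)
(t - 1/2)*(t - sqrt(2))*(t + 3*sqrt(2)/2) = t^3 - t^2/2 + sqrt(2)*t^2/2 - 3*t - sqrt(2)*t/4 + 3/2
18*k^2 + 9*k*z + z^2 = (3*k + z)*(6*k + z)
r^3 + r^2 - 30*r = r*(r - 5)*(r + 6)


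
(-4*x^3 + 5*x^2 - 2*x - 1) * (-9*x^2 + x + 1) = 36*x^5 - 49*x^4 + 19*x^3 + 12*x^2 - 3*x - 1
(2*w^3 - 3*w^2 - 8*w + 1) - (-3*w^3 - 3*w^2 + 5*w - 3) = 5*w^3 - 13*w + 4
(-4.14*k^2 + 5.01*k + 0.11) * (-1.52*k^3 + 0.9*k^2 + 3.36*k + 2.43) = 6.2928*k^5 - 11.3412*k^4 - 9.5686*k^3 + 6.8724*k^2 + 12.5439*k + 0.2673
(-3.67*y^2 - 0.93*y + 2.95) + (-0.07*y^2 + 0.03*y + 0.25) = -3.74*y^2 - 0.9*y + 3.2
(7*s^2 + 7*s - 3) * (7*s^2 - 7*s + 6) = 49*s^4 - 28*s^2 + 63*s - 18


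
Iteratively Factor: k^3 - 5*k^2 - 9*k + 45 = (k + 3)*(k^2 - 8*k + 15) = (k - 3)*(k + 3)*(k - 5)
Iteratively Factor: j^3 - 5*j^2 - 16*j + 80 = (j + 4)*(j^2 - 9*j + 20) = (j - 5)*(j + 4)*(j - 4)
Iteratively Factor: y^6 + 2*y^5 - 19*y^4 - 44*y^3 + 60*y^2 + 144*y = (y - 2)*(y^5 + 4*y^4 - 11*y^3 - 66*y^2 - 72*y) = (y - 2)*(y + 2)*(y^4 + 2*y^3 - 15*y^2 - 36*y) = (y - 2)*(y + 2)*(y + 3)*(y^3 - y^2 - 12*y) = (y - 2)*(y + 2)*(y + 3)^2*(y^2 - 4*y) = (y - 4)*(y - 2)*(y + 2)*(y + 3)^2*(y)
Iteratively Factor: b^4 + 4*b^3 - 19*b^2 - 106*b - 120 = (b + 2)*(b^3 + 2*b^2 - 23*b - 60) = (b + 2)*(b + 3)*(b^2 - b - 20) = (b + 2)*(b + 3)*(b + 4)*(b - 5)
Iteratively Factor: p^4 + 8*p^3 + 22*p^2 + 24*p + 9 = (p + 3)*(p^3 + 5*p^2 + 7*p + 3) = (p + 1)*(p + 3)*(p^2 + 4*p + 3) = (p + 1)^2*(p + 3)*(p + 3)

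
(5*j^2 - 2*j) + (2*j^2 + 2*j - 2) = 7*j^2 - 2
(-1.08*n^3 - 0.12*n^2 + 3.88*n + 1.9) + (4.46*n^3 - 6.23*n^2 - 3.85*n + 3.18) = 3.38*n^3 - 6.35*n^2 + 0.0299999999999998*n + 5.08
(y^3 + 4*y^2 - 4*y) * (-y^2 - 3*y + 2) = -y^5 - 7*y^4 - 6*y^3 + 20*y^2 - 8*y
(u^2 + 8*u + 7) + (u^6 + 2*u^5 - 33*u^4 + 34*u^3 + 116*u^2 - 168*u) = u^6 + 2*u^5 - 33*u^4 + 34*u^3 + 117*u^2 - 160*u + 7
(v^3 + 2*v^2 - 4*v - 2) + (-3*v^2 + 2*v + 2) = v^3 - v^2 - 2*v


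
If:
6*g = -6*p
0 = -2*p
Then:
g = 0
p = 0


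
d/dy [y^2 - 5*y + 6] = 2*y - 5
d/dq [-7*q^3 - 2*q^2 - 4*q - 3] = -21*q^2 - 4*q - 4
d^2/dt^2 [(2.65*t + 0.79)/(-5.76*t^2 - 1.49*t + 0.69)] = (-(2.65*t + 0.79)*(11.52*t + 1.49)*(23.04*t + 2.98) + (91.584*t + 16.9978)*(5.76*t^2 + 1.49*t - 0.69))/(5.76*t^2 + 1.49*t - 0.69)^3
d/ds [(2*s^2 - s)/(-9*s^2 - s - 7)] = (-11*s^2 - 28*s + 7)/(81*s^4 + 18*s^3 + 127*s^2 + 14*s + 49)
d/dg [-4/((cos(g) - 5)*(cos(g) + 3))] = 8*(1 - cos(g))*sin(g)/((cos(g) - 5)^2*(cos(g) + 3)^2)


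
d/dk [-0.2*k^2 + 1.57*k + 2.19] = 1.57 - 0.4*k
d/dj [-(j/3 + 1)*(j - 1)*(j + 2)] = -j^2 - 8*j/3 - 1/3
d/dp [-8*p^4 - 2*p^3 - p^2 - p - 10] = -32*p^3 - 6*p^2 - 2*p - 1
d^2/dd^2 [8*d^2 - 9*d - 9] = 16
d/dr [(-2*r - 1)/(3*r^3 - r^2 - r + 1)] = (-6*r^3 + 2*r^2 + 2*r - (2*r + 1)*(-9*r^2 + 2*r + 1) - 2)/(3*r^3 - r^2 - r + 1)^2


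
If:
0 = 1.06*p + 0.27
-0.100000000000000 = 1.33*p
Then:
No Solution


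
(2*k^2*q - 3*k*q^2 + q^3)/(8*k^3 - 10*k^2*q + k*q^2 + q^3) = q/(4*k + q)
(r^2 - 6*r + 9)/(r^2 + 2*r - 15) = (r - 3)/(r + 5)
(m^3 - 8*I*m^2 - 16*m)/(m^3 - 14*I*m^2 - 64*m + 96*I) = m/(m - 6*I)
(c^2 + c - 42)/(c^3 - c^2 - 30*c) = (c + 7)/(c*(c + 5))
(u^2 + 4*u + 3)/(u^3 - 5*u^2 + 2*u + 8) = (u + 3)/(u^2 - 6*u + 8)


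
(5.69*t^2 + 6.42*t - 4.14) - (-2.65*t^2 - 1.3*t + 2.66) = 8.34*t^2 + 7.72*t - 6.8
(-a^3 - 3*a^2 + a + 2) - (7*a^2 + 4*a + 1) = -a^3 - 10*a^2 - 3*a + 1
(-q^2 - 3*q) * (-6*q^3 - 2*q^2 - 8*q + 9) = 6*q^5 + 20*q^4 + 14*q^3 + 15*q^2 - 27*q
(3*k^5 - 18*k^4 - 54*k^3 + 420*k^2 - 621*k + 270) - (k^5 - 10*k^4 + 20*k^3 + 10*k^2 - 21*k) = 2*k^5 - 8*k^4 - 74*k^3 + 410*k^2 - 600*k + 270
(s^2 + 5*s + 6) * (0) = 0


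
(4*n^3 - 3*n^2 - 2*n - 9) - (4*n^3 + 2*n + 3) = -3*n^2 - 4*n - 12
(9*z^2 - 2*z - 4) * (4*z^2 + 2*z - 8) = 36*z^4 + 10*z^3 - 92*z^2 + 8*z + 32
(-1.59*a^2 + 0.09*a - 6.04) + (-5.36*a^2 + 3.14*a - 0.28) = -6.95*a^2 + 3.23*a - 6.32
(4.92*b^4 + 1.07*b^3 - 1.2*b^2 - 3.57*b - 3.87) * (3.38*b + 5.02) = 16.6296*b^5 + 28.315*b^4 + 1.3154*b^3 - 18.0906*b^2 - 31.002*b - 19.4274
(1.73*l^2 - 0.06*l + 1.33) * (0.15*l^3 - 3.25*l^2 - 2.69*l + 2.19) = 0.2595*l^5 - 5.6315*l^4 - 4.2592*l^3 - 0.3724*l^2 - 3.7091*l + 2.9127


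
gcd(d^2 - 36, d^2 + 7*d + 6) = d + 6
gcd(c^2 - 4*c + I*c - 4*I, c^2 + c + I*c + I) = c + I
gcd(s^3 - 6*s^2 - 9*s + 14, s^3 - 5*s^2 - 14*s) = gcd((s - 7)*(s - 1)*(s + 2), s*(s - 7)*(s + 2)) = s^2 - 5*s - 14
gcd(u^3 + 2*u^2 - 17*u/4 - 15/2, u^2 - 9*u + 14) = u - 2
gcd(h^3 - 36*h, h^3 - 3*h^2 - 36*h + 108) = h^2 - 36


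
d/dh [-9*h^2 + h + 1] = 1 - 18*h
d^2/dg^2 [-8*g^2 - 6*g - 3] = -16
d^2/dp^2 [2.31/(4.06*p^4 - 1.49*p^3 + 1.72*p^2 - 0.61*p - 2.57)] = ((-112.5432*p^2 + 20.6514*p - 7.9464)*(-4.06*p^4 + 1.49*p^3 - 1.72*p^2 + 0.61*p + 2.57) - 2.31*(16.24*p^3 - 4.47*p^2 + 3.44*p - 0.61)*(32.48*p^3 - 8.94*p^2 + 6.88*p - 1.22))/(-4.06*p^4 + 1.49*p^3 - 1.72*p^2 + 0.61*p + 2.57)^3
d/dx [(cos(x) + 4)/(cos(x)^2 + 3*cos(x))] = (sin(x) + 12*sin(x)/cos(x)^2 + 8*tan(x))/(cos(x) + 3)^2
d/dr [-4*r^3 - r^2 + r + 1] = -12*r^2 - 2*r + 1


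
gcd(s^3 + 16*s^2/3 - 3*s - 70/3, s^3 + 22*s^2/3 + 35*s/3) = s^2 + 22*s/3 + 35/3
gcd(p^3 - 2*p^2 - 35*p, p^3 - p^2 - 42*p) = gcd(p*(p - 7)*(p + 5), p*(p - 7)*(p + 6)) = p^2 - 7*p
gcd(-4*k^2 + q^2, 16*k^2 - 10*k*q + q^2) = -2*k + q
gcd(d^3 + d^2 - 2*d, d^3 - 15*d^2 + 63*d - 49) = d - 1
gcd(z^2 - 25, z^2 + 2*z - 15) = z + 5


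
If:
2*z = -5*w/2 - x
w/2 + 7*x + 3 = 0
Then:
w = 3/17 - 14*z/17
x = z/17 - 15/34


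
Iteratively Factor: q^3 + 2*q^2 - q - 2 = (q + 2)*(q^2 - 1) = (q + 1)*(q + 2)*(q - 1)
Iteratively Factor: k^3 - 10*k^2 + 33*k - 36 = (k - 3)*(k^2 - 7*k + 12) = (k - 3)^2*(k - 4)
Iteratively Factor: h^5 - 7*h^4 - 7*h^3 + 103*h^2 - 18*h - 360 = (h + 2)*(h^4 - 9*h^3 + 11*h^2 + 81*h - 180) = (h + 2)*(h + 3)*(h^3 - 12*h^2 + 47*h - 60) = (h - 5)*(h + 2)*(h + 3)*(h^2 - 7*h + 12) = (h - 5)*(h - 4)*(h + 2)*(h + 3)*(h - 3)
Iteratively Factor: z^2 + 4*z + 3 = (z + 1)*(z + 3)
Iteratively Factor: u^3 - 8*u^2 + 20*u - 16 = (u - 2)*(u^2 - 6*u + 8) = (u - 2)^2*(u - 4)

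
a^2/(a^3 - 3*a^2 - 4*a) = a/(a^2 - 3*a - 4)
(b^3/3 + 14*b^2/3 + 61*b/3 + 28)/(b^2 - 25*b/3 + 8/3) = (b^3 + 14*b^2 + 61*b + 84)/(3*b^2 - 25*b + 8)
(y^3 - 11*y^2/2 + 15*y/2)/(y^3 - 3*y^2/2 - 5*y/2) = (y - 3)/(y + 1)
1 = 1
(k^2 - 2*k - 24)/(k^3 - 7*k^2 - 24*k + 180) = (k + 4)/(k^2 - k - 30)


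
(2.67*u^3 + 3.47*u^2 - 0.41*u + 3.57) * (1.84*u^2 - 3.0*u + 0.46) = 4.9128*u^5 - 1.6252*u^4 - 9.9362*u^3 + 9.395*u^2 - 10.8986*u + 1.6422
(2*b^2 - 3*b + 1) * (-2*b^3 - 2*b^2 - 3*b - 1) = -4*b^5 + 2*b^4 - 2*b^3 + 5*b^2 - 1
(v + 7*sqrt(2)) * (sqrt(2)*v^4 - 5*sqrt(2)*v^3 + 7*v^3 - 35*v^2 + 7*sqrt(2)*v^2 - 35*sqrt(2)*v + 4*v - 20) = sqrt(2)*v^5 - 5*sqrt(2)*v^4 + 21*v^4 - 105*v^3 + 56*sqrt(2)*v^3 - 280*sqrt(2)*v^2 + 102*v^2 - 510*v + 28*sqrt(2)*v - 140*sqrt(2)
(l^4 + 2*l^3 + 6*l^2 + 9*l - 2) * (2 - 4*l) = -4*l^5 - 6*l^4 - 20*l^3 - 24*l^2 + 26*l - 4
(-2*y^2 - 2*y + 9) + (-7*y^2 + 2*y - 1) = 8 - 9*y^2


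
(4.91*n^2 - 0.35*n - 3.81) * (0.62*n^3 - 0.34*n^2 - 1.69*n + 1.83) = 3.0442*n^5 - 1.8864*n^4 - 10.5411*n^3 + 10.8722*n^2 + 5.7984*n - 6.9723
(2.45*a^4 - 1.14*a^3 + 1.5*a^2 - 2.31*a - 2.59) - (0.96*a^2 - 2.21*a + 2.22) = 2.45*a^4 - 1.14*a^3 + 0.54*a^2 - 0.1*a - 4.81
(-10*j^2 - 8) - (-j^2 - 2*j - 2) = -9*j^2 + 2*j - 6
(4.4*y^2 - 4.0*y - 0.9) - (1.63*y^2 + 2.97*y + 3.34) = 2.77*y^2 - 6.97*y - 4.24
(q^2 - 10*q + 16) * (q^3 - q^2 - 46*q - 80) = q^5 - 11*q^4 - 20*q^3 + 364*q^2 + 64*q - 1280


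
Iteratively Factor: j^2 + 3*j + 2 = (j + 1)*(j + 2)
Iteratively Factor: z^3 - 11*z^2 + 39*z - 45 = (z - 3)*(z^2 - 8*z + 15) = (z - 5)*(z - 3)*(z - 3)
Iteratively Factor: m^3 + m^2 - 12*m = (m)*(m^2 + m - 12) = m*(m - 3)*(m + 4)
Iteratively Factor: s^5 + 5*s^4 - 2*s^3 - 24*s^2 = (s + 4)*(s^4 + s^3 - 6*s^2) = (s + 3)*(s + 4)*(s^3 - 2*s^2) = s*(s + 3)*(s + 4)*(s^2 - 2*s) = s^2*(s + 3)*(s + 4)*(s - 2)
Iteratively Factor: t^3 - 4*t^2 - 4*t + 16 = (t + 2)*(t^2 - 6*t + 8) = (t - 4)*(t + 2)*(t - 2)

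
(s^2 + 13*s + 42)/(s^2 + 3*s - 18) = (s + 7)/(s - 3)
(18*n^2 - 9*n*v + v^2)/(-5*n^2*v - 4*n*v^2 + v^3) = (-18*n^2 + 9*n*v - v^2)/(v*(5*n^2 + 4*n*v - v^2))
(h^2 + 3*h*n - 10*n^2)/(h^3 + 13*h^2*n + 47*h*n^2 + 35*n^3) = (h - 2*n)/(h^2 + 8*h*n + 7*n^2)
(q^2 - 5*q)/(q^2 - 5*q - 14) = q*(5 - q)/(-q^2 + 5*q + 14)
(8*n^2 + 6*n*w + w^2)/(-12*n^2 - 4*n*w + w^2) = (4*n + w)/(-6*n + w)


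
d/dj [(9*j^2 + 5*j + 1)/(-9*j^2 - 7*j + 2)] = (-18*j^2 + 54*j + 17)/(81*j^4 + 126*j^3 + 13*j^2 - 28*j + 4)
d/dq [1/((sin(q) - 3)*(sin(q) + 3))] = -sin(2*q)/((sin(q) - 3)^2*(sin(q) + 3)^2)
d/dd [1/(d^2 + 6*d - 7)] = 2*(-d - 3)/(d^2 + 6*d - 7)^2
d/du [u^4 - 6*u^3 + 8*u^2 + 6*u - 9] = 4*u^3 - 18*u^2 + 16*u + 6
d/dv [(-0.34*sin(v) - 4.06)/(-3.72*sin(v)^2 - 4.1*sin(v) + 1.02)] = (-30.2064*sin(v) + 0.6324*cos(2*v) - 17.6252)*cos(v)/(3.72*sin(v)^2 + 4.1*sin(v) - 1.02)^2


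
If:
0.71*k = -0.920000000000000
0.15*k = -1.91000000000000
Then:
No Solution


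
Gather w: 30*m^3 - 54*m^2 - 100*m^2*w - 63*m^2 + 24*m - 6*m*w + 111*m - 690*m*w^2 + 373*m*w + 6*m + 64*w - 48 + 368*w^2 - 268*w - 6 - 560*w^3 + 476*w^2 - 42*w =30*m^3 - 117*m^2 + 141*m - 560*w^3 + w^2*(844 - 690*m) + w*(-100*m^2 + 367*m - 246) - 54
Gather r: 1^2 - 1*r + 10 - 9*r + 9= 20 - 10*r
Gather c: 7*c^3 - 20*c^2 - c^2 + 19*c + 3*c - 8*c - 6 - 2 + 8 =7*c^3 - 21*c^2 + 14*c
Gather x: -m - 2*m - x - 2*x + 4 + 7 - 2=-3*m - 3*x + 9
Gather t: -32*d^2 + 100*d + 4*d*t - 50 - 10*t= -32*d^2 + 100*d + t*(4*d - 10) - 50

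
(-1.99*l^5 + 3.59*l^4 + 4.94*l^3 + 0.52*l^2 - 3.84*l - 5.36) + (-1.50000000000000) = -1.99*l^5 + 3.59*l^4 + 4.94*l^3 + 0.52*l^2 - 3.84*l - 6.86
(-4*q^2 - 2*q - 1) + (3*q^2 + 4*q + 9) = -q^2 + 2*q + 8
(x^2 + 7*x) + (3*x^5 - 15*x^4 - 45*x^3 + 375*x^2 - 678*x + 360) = 3*x^5 - 15*x^4 - 45*x^3 + 376*x^2 - 671*x + 360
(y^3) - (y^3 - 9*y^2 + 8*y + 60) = 9*y^2 - 8*y - 60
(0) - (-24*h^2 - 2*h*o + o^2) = 24*h^2 + 2*h*o - o^2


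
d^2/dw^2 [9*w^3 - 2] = 54*w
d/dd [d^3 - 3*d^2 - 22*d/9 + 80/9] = 3*d^2 - 6*d - 22/9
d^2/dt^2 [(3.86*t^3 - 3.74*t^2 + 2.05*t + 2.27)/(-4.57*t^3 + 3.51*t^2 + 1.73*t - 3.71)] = (4.54747350886464e-13*t^7 + 32.3848479999992*t^6 - 439.989546*t^5 + 591.150522*t^4 - 557.133892*t^3 + 797.830692*t^2 - 330.730098*t + 3.932338)/(95.443993*t^9 - 219.917997*t^8 + 60.51594*t^7 + 355.707852*t^6 - 379.974642*t^5 - 70.38231*t^4 + 318.697492*t^3 - 111.624996*t^2 - 71.435679*t + 51.064811)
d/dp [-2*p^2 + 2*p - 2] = 2 - 4*p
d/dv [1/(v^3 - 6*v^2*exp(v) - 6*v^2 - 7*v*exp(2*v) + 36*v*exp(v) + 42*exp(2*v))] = (6*v^2*exp(v) - 3*v^2 + 14*v*exp(2*v) - 24*v*exp(v) + 12*v - 77*exp(2*v) - 36*exp(v))/(v^3 - 6*v^2*exp(v) - 6*v^2 - 7*v*exp(2*v) + 36*v*exp(v) + 42*exp(2*v))^2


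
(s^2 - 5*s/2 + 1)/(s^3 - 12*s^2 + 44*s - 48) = (s - 1/2)/(s^2 - 10*s + 24)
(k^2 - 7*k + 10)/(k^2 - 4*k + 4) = (k - 5)/(k - 2)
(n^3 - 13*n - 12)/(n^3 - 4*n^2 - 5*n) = (n^2 - n - 12)/(n*(n - 5))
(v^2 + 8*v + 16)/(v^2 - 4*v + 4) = (v^2 + 8*v + 16)/(v^2 - 4*v + 4)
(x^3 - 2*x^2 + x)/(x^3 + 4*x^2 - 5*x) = (x - 1)/(x + 5)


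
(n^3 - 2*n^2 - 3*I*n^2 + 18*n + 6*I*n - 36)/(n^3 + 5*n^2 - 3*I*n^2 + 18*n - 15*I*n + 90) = (n - 2)/(n + 5)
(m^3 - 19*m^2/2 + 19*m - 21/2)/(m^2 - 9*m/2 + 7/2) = (2*m^2 - 17*m + 21)/(2*m - 7)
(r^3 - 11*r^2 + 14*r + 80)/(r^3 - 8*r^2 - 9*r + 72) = (r^2 - 3*r - 10)/(r^2 - 9)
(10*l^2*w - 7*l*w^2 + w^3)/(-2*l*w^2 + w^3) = (-5*l + w)/w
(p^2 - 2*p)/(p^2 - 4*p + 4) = p/(p - 2)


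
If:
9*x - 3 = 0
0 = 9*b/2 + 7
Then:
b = -14/9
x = 1/3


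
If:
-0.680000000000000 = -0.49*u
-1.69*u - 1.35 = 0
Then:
No Solution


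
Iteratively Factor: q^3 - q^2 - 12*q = (q - 4)*(q^2 + 3*q) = q*(q - 4)*(q + 3)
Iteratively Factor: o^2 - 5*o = (o)*(o - 5)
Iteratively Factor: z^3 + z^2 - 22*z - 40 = (z + 4)*(z^2 - 3*z - 10) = (z - 5)*(z + 4)*(z + 2)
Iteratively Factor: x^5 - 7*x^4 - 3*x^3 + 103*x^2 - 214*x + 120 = (x - 3)*(x^4 - 4*x^3 - 15*x^2 + 58*x - 40) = (x - 3)*(x - 1)*(x^3 - 3*x^2 - 18*x + 40) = (x - 3)*(x - 2)*(x - 1)*(x^2 - x - 20) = (x - 5)*(x - 3)*(x - 2)*(x - 1)*(x + 4)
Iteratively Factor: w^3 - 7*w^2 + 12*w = (w)*(w^2 - 7*w + 12) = w*(w - 4)*(w - 3)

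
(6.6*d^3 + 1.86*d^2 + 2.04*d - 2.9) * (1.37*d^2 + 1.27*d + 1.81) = 9.042*d^5 + 10.9302*d^4 + 17.103*d^3 + 1.9844*d^2 + 0.0094000000000003*d - 5.249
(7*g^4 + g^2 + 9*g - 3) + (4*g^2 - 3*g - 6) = 7*g^4 + 5*g^2 + 6*g - 9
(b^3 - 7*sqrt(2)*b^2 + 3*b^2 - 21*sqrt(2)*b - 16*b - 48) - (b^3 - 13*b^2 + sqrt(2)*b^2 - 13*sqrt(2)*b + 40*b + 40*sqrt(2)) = -8*sqrt(2)*b^2 + 16*b^2 - 56*b - 8*sqrt(2)*b - 40*sqrt(2) - 48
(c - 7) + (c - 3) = 2*c - 10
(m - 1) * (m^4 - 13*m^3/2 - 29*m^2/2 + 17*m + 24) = m^5 - 15*m^4/2 - 8*m^3 + 63*m^2/2 + 7*m - 24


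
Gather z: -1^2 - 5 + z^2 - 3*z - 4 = z^2 - 3*z - 10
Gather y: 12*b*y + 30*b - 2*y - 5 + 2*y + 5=12*b*y + 30*b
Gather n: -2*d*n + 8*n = n*(8 - 2*d)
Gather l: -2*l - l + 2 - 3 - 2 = -3*l - 3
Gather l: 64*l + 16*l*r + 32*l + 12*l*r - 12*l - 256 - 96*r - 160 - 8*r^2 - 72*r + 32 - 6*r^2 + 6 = l*(28*r + 84) - 14*r^2 - 168*r - 378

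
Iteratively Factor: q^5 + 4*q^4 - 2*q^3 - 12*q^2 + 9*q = (q - 1)*(q^4 + 5*q^3 + 3*q^2 - 9*q) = (q - 1)*(q + 3)*(q^3 + 2*q^2 - 3*q) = (q - 1)^2*(q + 3)*(q^2 + 3*q) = (q - 1)^2*(q + 3)^2*(q)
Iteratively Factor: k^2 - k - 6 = (k + 2)*(k - 3)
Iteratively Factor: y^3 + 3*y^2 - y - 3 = (y + 1)*(y^2 + 2*y - 3) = (y - 1)*(y + 1)*(y + 3)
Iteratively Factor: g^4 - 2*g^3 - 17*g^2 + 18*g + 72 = (g + 2)*(g^3 - 4*g^2 - 9*g + 36) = (g - 4)*(g + 2)*(g^2 - 9) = (g - 4)*(g + 2)*(g + 3)*(g - 3)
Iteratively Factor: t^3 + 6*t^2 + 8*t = (t + 4)*(t^2 + 2*t) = (t + 2)*(t + 4)*(t)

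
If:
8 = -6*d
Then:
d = -4/3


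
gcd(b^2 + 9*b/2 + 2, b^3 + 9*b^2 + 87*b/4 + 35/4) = b + 1/2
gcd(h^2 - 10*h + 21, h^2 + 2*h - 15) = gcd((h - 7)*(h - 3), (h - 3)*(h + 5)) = h - 3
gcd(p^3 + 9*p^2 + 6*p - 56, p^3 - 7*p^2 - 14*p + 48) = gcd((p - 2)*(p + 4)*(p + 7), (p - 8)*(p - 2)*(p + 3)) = p - 2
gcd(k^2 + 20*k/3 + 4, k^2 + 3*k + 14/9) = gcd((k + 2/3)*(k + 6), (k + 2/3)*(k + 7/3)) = k + 2/3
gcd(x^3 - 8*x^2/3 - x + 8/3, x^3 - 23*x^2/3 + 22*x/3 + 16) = x^2 - 5*x/3 - 8/3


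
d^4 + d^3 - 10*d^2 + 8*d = d*(d - 2)*(d - 1)*(d + 4)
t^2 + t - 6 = (t - 2)*(t + 3)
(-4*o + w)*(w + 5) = -4*o*w - 20*o + w^2 + 5*w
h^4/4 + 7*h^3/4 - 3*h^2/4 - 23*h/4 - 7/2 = (h/4 + 1/4)*(h - 2)*(h + 1)*(h + 7)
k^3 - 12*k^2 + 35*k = k*(k - 7)*(k - 5)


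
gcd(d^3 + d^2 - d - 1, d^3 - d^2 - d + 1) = d^2 - 1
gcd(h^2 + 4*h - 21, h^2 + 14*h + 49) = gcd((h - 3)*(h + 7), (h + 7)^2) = h + 7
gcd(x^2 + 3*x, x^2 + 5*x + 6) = x + 3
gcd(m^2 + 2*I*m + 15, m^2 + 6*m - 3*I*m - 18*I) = m - 3*I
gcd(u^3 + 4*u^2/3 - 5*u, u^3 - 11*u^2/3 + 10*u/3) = u^2 - 5*u/3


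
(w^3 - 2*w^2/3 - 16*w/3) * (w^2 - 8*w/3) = w^5 - 10*w^4/3 - 32*w^3/9 + 128*w^2/9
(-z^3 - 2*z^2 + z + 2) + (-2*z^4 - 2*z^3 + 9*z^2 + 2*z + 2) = -2*z^4 - 3*z^3 + 7*z^2 + 3*z + 4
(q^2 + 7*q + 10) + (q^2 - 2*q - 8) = 2*q^2 + 5*q + 2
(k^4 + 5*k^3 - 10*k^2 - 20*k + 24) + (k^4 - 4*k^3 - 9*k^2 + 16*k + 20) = 2*k^4 + k^3 - 19*k^2 - 4*k + 44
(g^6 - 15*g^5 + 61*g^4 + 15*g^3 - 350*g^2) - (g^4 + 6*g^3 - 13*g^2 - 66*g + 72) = g^6 - 15*g^5 + 60*g^4 + 9*g^3 - 337*g^2 + 66*g - 72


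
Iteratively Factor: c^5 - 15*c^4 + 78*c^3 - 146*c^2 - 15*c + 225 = (c - 3)*(c^4 - 12*c^3 + 42*c^2 - 20*c - 75) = (c - 5)*(c - 3)*(c^3 - 7*c^2 + 7*c + 15) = (c - 5)*(c - 3)^2*(c^2 - 4*c - 5) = (c - 5)*(c - 3)^2*(c + 1)*(c - 5)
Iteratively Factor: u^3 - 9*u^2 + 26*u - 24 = (u - 3)*(u^2 - 6*u + 8) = (u - 4)*(u - 3)*(u - 2)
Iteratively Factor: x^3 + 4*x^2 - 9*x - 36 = (x + 3)*(x^2 + x - 12) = (x - 3)*(x + 3)*(x + 4)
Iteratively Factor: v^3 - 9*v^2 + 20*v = (v - 4)*(v^2 - 5*v) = v*(v - 4)*(v - 5)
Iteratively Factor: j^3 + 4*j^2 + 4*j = (j + 2)*(j^2 + 2*j) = j*(j + 2)*(j + 2)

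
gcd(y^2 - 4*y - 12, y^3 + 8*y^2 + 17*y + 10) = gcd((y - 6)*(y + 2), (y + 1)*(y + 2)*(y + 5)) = y + 2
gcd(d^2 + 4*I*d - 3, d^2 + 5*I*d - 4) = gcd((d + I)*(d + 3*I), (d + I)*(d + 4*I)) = d + I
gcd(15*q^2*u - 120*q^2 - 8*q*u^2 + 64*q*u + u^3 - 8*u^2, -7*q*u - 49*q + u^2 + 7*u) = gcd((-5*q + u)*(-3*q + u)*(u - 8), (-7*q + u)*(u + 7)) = 1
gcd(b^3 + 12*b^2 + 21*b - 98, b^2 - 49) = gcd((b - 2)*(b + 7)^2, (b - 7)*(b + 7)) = b + 7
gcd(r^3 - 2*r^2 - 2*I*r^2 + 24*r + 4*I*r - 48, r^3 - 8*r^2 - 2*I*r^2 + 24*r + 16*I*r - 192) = r^2 - 2*I*r + 24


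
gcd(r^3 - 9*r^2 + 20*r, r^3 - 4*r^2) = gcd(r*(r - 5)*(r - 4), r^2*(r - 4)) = r^2 - 4*r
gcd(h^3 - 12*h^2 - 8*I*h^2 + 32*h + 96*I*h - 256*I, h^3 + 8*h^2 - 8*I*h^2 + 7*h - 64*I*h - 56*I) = h - 8*I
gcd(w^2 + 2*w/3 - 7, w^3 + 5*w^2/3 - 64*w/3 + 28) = w - 7/3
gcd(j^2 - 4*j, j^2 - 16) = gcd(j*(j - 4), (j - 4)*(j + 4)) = j - 4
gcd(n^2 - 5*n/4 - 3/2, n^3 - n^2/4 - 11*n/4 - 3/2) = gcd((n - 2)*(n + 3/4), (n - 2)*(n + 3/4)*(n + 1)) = n^2 - 5*n/4 - 3/2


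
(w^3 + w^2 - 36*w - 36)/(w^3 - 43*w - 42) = (w - 6)/(w - 7)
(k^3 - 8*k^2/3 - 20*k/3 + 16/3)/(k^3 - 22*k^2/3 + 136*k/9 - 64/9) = 3*(k + 2)/(3*k - 8)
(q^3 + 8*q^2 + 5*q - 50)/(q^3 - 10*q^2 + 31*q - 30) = (q^2 + 10*q + 25)/(q^2 - 8*q + 15)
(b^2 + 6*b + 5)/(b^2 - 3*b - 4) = (b + 5)/(b - 4)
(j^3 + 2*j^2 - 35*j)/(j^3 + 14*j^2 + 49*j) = (j - 5)/(j + 7)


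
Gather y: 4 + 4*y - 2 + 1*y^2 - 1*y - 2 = y^2 + 3*y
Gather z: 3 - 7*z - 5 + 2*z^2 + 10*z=2*z^2 + 3*z - 2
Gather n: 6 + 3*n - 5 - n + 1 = 2*n + 2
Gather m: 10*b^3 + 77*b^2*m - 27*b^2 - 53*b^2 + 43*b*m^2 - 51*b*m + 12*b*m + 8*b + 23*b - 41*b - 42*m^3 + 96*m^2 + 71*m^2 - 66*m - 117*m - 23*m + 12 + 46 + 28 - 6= 10*b^3 - 80*b^2 - 10*b - 42*m^3 + m^2*(43*b + 167) + m*(77*b^2 - 39*b - 206) + 80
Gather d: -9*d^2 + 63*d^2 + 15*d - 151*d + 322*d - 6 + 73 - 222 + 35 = 54*d^2 + 186*d - 120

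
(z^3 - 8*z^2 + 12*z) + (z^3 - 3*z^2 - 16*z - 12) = 2*z^3 - 11*z^2 - 4*z - 12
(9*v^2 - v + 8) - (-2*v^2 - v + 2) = 11*v^2 + 6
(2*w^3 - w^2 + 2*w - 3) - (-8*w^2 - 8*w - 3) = 2*w^3 + 7*w^2 + 10*w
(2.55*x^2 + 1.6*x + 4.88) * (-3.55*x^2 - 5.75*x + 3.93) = -9.0525*x^4 - 20.3425*x^3 - 16.5025*x^2 - 21.772*x + 19.1784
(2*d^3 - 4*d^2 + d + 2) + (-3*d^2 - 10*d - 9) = 2*d^3 - 7*d^2 - 9*d - 7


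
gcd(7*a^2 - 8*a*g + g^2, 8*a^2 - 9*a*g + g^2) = a - g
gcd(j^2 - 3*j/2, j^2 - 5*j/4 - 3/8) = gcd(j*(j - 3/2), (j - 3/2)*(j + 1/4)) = j - 3/2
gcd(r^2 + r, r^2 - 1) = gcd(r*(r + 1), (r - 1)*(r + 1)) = r + 1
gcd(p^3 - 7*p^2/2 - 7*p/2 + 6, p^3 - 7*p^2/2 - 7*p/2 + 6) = p^3 - 7*p^2/2 - 7*p/2 + 6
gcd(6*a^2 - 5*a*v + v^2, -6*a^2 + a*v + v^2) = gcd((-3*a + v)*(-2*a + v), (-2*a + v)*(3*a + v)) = -2*a + v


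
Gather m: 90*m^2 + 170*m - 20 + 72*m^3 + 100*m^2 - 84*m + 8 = 72*m^3 + 190*m^2 + 86*m - 12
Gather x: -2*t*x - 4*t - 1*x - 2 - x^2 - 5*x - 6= -4*t - x^2 + x*(-2*t - 6) - 8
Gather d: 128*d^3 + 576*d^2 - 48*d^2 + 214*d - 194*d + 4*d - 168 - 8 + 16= 128*d^3 + 528*d^2 + 24*d - 160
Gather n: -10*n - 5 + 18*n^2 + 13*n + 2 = 18*n^2 + 3*n - 3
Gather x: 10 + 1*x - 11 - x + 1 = 0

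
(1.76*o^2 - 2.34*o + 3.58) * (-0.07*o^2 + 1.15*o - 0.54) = -0.1232*o^4 + 2.1878*o^3 - 3.892*o^2 + 5.3806*o - 1.9332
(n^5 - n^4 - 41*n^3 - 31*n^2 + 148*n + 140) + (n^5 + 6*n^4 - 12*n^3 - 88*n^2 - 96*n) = 2*n^5 + 5*n^4 - 53*n^3 - 119*n^2 + 52*n + 140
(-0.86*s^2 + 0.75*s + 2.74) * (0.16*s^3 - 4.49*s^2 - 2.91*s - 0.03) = -0.1376*s^5 + 3.9814*s^4 - 0.4265*s^3 - 14.4593*s^2 - 7.9959*s - 0.0822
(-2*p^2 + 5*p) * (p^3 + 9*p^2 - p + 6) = -2*p^5 - 13*p^4 + 47*p^3 - 17*p^2 + 30*p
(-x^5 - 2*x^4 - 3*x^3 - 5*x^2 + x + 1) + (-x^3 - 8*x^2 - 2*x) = -x^5 - 2*x^4 - 4*x^3 - 13*x^2 - x + 1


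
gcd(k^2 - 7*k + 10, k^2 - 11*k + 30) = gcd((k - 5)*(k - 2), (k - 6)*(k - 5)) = k - 5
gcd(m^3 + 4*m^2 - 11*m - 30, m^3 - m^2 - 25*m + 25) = m + 5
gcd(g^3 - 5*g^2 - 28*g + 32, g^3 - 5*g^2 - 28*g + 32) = g^3 - 5*g^2 - 28*g + 32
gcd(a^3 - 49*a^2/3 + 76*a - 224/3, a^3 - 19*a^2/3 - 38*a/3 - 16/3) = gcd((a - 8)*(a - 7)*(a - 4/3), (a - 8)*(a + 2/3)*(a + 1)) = a - 8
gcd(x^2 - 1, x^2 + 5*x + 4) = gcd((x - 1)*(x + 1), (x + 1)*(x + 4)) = x + 1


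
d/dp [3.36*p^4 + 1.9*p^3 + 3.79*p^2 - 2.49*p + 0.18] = 13.44*p^3 + 5.7*p^2 + 7.58*p - 2.49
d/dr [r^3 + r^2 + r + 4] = 3*r^2 + 2*r + 1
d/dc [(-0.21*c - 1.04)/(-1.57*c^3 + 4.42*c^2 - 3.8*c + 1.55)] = (-0.6594*c^3 - 3.9702*c^2 + 9.1936*c - 4.2775)/(2.4649*c^6 - 13.8788*c^5 + 31.4684*c^4 - 38.459*c^3 + 28.142*c^2 - 11.78*c + 2.4025)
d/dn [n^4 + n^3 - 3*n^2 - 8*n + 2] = 4*n^3 + 3*n^2 - 6*n - 8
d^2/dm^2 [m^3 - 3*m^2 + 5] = 6*m - 6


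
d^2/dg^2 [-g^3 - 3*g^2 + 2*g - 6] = -6*g - 6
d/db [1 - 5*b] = -5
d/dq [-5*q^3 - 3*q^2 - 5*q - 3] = -15*q^2 - 6*q - 5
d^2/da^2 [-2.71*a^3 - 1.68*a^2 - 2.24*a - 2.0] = -16.26*a - 3.36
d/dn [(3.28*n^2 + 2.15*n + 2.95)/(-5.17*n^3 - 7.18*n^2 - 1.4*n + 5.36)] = (16.9576*n^4 + 22.231*n^3 + 56.5995*n^2 + 77.5236*n + 15.654)/(26.7289*n^6 + 74.2412*n^5 + 66.0284*n^4 - 35.3184*n^3 - 75.0096*n^2 - 15.008*n + 28.7296)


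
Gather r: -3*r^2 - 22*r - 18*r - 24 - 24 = -3*r^2 - 40*r - 48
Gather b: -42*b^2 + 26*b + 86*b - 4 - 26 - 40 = -42*b^2 + 112*b - 70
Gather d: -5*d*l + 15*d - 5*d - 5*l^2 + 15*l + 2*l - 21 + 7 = d*(10 - 5*l) - 5*l^2 + 17*l - 14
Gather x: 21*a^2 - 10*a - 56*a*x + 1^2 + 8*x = 21*a^2 - 10*a + x*(8 - 56*a) + 1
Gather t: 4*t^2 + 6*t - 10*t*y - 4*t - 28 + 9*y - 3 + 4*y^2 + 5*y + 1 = 4*t^2 + t*(2 - 10*y) + 4*y^2 + 14*y - 30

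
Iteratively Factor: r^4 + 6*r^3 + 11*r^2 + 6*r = (r)*(r^3 + 6*r^2 + 11*r + 6) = r*(r + 1)*(r^2 + 5*r + 6) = r*(r + 1)*(r + 2)*(r + 3)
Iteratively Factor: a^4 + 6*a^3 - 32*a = (a - 2)*(a^3 + 8*a^2 + 16*a) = (a - 2)*(a + 4)*(a^2 + 4*a) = a*(a - 2)*(a + 4)*(a + 4)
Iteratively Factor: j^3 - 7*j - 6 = (j + 1)*(j^2 - j - 6) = (j + 1)*(j + 2)*(j - 3)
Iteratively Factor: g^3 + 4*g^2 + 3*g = (g)*(g^2 + 4*g + 3) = g*(g + 1)*(g + 3)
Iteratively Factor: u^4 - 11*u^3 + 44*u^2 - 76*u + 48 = (u - 3)*(u^3 - 8*u^2 + 20*u - 16) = (u - 4)*(u - 3)*(u^2 - 4*u + 4) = (u - 4)*(u - 3)*(u - 2)*(u - 2)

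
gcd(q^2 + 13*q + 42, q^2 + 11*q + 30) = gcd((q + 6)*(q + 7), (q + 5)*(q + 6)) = q + 6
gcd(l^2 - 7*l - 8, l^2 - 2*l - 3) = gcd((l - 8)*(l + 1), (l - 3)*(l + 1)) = l + 1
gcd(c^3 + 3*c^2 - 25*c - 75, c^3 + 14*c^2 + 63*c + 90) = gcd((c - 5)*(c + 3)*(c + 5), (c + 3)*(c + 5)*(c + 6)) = c^2 + 8*c + 15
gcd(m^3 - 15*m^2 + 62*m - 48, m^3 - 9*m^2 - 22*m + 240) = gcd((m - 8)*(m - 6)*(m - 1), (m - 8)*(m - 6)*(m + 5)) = m^2 - 14*m + 48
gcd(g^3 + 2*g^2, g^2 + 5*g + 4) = 1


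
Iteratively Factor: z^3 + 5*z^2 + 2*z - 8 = (z - 1)*(z^2 + 6*z + 8) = (z - 1)*(z + 2)*(z + 4)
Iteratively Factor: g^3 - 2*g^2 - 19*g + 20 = (g + 4)*(g^2 - 6*g + 5) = (g - 1)*(g + 4)*(g - 5)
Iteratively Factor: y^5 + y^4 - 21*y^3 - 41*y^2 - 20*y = (y)*(y^4 + y^3 - 21*y^2 - 41*y - 20) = y*(y + 1)*(y^3 - 21*y - 20) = y*(y - 5)*(y + 1)*(y^2 + 5*y + 4) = y*(y - 5)*(y + 1)*(y + 4)*(y + 1)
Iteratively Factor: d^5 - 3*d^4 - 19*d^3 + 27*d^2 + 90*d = (d + 3)*(d^4 - 6*d^3 - d^2 + 30*d) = d*(d + 3)*(d^3 - 6*d^2 - d + 30) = d*(d - 5)*(d + 3)*(d^2 - d - 6) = d*(d - 5)*(d - 3)*(d + 3)*(d + 2)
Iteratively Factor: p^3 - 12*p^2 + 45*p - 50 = (p - 5)*(p^2 - 7*p + 10) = (p - 5)*(p - 2)*(p - 5)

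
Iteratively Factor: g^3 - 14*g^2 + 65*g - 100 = (g - 4)*(g^2 - 10*g + 25) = (g - 5)*(g - 4)*(g - 5)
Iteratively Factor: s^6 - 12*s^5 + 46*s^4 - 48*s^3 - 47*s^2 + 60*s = (s - 5)*(s^5 - 7*s^4 + 11*s^3 + 7*s^2 - 12*s) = (s - 5)*(s - 4)*(s^4 - 3*s^3 - s^2 + 3*s) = (s - 5)*(s - 4)*(s - 3)*(s^3 - s) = (s - 5)*(s - 4)*(s - 3)*(s - 1)*(s^2 + s) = s*(s - 5)*(s - 4)*(s - 3)*(s - 1)*(s + 1)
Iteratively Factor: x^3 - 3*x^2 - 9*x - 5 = (x - 5)*(x^2 + 2*x + 1) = (x - 5)*(x + 1)*(x + 1)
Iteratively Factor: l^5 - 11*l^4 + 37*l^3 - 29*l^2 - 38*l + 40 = (l - 2)*(l^4 - 9*l^3 + 19*l^2 + 9*l - 20) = (l - 2)*(l + 1)*(l^3 - 10*l^2 + 29*l - 20) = (l - 4)*(l - 2)*(l + 1)*(l^2 - 6*l + 5) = (l - 5)*(l - 4)*(l - 2)*(l + 1)*(l - 1)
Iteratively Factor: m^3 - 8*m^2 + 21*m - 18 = (m - 2)*(m^2 - 6*m + 9) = (m - 3)*(m - 2)*(m - 3)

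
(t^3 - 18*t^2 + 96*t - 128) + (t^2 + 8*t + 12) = t^3 - 17*t^2 + 104*t - 116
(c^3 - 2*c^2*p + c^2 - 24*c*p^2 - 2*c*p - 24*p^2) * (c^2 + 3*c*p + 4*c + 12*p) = c^5 + c^4*p + 5*c^4 - 30*c^3*p^2 + 5*c^3*p + 4*c^3 - 72*c^2*p^3 - 150*c^2*p^2 + 4*c^2*p - 360*c*p^3 - 120*c*p^2 - 288*p^3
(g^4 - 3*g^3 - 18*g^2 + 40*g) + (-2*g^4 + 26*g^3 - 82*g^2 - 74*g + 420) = -g^4 + 23*g^3 - 100*g^2 - 34*g + 420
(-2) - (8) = -10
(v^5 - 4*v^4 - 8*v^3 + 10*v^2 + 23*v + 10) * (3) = 3*v^5 - 12*v^4 - 24*v^3 + 30*v^2 + 69*v + 30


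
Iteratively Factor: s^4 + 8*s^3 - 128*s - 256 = (s + 4)*(s^3 + 4*s^2 - 16*s - 64) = (s + 4)^2*(s^2 - 16) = (s + 4)^3*(s - 4)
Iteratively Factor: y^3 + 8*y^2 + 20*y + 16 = (y + 2)*(y^2 + 6*y + 8) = (y + 2)*(y + 4)*(y + 2)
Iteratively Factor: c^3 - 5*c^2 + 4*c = (c)*(c^2 - 5*c + 4) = c*(c - 1)*(c - 4)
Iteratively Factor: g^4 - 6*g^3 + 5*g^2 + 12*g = (g - 3)*(g^3 - 3*g^2 - 4*g) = g*(g - 3)*(g^2 - 3*g - 4) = g*(g - 3)*(g + 1)*(g - 4)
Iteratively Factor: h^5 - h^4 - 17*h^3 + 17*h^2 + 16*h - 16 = (h + 4)*(h^4 - 5*h^3 + 3*h^2 + 5*h - 4) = (h - 4)*(h + 4)*(h^3 - h^2 - h + 1) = (h - 4)*(h - 1)*(h + 4)*(h^2 - 1) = (h - 4)*(h - 1)^2*(h + 4)*(h + 1)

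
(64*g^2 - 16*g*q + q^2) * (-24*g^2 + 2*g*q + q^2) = -1536*g^4 + 512*g^3*q + 8*g^2*q^2 - 14*g*q^3 + q^4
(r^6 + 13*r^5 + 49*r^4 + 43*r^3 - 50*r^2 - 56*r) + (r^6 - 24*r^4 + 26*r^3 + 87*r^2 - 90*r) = 2*r^6 + 13*r^5 + 25*r^4 + 69*r^3 + 37*r^2 - 146*r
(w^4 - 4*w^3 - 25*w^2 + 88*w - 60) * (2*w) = 2*w^5 - 8*w^4 - 50*w^3 + 176*w^2 - 120*w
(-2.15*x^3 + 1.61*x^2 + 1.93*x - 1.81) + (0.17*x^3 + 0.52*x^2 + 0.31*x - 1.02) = -1.98*x^3 + 2.13*x^2 + 2.24*x - 2.83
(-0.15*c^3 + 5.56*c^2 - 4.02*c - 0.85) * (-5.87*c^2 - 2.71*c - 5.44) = 0.8805*c^5 - 32.2307*c^4 + 9.3458*c^3 - 14.3627*c^2 + 24.1723*c + 4.624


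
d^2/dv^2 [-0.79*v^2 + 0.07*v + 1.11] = -1.58000000000000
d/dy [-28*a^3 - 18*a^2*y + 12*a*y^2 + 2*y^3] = -18*a^2 + 24*a*y + 6*y^2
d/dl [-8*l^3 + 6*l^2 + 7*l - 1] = -24*l^2 + 12*l + 7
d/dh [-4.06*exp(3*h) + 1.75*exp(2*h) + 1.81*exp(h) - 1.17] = (-12.18*exp(2*h) + 3.5*exp(h) + 1.81)*exp(h)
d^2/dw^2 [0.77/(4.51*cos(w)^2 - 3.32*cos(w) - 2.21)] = (62.647508*(1 - cos(w)^2)^2 - 34.588092*cos(w)^3 + 70.50967*cos(w)^2 + 63.52654*cos(w) - 94.971338)/(-4.51*cos(w)^2 + 3.32*cos(w) + 2.21)^3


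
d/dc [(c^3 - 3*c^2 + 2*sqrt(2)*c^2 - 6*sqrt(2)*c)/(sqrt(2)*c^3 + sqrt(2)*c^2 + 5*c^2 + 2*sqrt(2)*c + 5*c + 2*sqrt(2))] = (c^4 + 4*sqrt(2)*c^4 + 4*sqrt(2)*c^3 + 34*c^3 + 5*c^2 + 40*sqrt(2)*c^2 - 12*sqrt(2)*c + 16*c - 24)/(2*c^6 + 4*c^5 + 10*sqrt(2)*c^5 + 20*sqrt(2)*c^4 + 35*c^4 + 30*sqrt(2)*c^3 + 66*c^3 + 41*c^2 + 40*sqrt(2)*c^2 + 16*c + 20*sqrt(2)*c + 8)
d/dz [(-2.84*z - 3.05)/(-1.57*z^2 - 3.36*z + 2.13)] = (4.4588*z^2 + 9.5424*z - (2.84*z + 3.05)*(3.14*z + 3.36) - 6.0492)/(1.57*z^2 + 3.36*z - 2.13)^2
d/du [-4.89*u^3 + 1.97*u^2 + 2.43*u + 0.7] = -14.67*u^2 + 3.94*u + 2.43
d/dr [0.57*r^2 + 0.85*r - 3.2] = 1.14*r + 0.85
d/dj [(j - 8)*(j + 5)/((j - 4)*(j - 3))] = 4*(-j^2 + 26*j - 79)/(j^4 - 14*j^3 + 73*j^2 - 168*j + 144)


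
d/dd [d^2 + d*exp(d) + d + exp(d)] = d*exp(d) + 2*d + 2*exp(d) + 1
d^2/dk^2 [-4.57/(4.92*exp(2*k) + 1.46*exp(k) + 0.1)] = (-4.57*(9.84*exp(k) + 1.46)*(19.68*exp(k) + 2.92)*exp(k) + (89.9376*exp(k) + 6.6722)*(4.92*exp(2*k) + 1.46*exp(k) + 0.1))*exp(k)/(4.92*exp(2*k) + 1.46*exp(k) + 0.1)^3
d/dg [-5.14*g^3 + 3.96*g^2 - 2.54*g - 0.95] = -15.42*g^2 + 7.92*g - 2.54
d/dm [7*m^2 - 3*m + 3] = 14*m - 3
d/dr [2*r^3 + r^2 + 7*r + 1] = 6*r^2 + 2*r + 7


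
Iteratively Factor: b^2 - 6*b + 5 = (b - 5)*(b - 1)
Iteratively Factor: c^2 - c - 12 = (c + 3)*(c - 4)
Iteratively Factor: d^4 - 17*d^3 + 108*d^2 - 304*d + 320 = (d - 4)*(d^3 - 13*d^2 + 56*d - 80) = (d - 4)^2*(d^2 - 9*d + 20) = (d - 5)*(d - 4)^2*(d - 4)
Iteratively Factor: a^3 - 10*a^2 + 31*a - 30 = (a - 2)*(a^2 - 8*a + 15) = (a - 3)*(a - 2)*(a - 5)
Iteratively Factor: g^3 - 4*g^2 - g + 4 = (g - 1)*(g^2 - 3*g - 4) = (g - 4)*(g - 1)*(g + 1)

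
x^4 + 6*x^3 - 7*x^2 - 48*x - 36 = (x - 3)*(x + 1)*(x + 2)*(x + 6)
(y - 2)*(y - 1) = y^2 - 3*y + 2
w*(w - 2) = w^2 - 2*w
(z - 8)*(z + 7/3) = z^2 - 17*z/3 - 56/3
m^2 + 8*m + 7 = (m + 1)*(m + 7)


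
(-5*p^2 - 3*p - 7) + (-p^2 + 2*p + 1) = -6*p^2 - p - 6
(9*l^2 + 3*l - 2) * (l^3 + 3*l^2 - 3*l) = 9*l^5 + 30*l^4 - 20*l^3 - 15*l^2 + 6*l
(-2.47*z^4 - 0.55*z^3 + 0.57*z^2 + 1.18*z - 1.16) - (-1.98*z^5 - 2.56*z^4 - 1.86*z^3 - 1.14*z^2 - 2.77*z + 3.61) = 1.98*z^5 + 0.0899999999999999*z^4 + 1.31*z^3 + 1.71*z^2 + 3.95*z - 4.77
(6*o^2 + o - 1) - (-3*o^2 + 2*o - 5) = 9*o^2 - o + 4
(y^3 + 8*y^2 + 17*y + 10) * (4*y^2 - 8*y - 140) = 4*y^5 + 24*y^4 - 136*y^3 - 1216*y^2 - 2460*y - 1400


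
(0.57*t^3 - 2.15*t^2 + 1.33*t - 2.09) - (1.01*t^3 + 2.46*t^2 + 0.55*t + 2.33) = -0.44*t^3 - 4.61*t^2 + 0.78*t - 4.42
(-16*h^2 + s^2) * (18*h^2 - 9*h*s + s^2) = -288*h^4 + 144*h^3*s + 2*h^2*s^2 - 9*h*s^3 + s^4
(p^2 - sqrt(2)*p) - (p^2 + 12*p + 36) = -12*p - sqrt(2)*p - 36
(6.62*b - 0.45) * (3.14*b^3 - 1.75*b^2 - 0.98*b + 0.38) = 20.7868*b^4 - 12.998*b^3 - 5.7001*b^2 + 2.9566*b - 0.171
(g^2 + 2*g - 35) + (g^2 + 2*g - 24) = 2*g^2 + 4*g - 59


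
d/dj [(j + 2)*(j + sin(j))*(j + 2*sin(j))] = (j + 2)*(j + sin(j))*(2*cos(j) + 1) + (j + 2)*(j + 2*sin(j))*(cos(j) + 1) + (j + sin(j))*(j + 2*sin(j))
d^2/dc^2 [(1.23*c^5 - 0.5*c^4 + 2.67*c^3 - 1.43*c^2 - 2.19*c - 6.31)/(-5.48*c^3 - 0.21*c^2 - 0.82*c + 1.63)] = (-73.8747839999999*c^9 - 8.49290400000001*c^8 - 33.4882260000002*c^7 + 128.141228*c^6 + 491.554626*c^5 + 2014.585056*c^4 + 193.559076*c^3 + 446.83146*c^2 + 306.63444*c + 26.258556)/(164.566592*c^9 + 18.919152*c^8 + 74.599788*c^7 - 141.177459*c^6 - 0.0920820000000005*c^5 - 43.739445*c^4 + 42.546688*c^3 - 1.614189*c^2 + 6.535974*c - 4.330747)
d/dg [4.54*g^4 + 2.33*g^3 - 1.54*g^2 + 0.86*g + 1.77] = 18.16*g^3 + 6.99*g^2 - 3.08*g + 0.86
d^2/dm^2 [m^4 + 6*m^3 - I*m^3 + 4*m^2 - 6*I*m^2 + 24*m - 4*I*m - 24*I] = 12*m^2 + 6*m*(6 - I) + 8 - 12*I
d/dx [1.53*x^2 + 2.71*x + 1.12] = 3.06*x + 2.71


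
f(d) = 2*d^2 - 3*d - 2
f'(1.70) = 3.80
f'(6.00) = 21.00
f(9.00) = 133.00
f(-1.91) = 11.03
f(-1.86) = 10.50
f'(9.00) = 33.00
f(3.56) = 12.67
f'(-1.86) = -10.44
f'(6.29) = 22.16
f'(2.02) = 5.08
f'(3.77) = 12.08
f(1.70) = -1.32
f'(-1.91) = -10.64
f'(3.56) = 11.24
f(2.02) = 0.10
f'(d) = 4*d - 3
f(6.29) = 58.26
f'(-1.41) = -8.64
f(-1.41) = 6.21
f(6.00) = 52.00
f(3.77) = 15.12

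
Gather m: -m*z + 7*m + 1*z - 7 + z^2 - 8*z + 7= m*(7 - z) + z^2 - 7*z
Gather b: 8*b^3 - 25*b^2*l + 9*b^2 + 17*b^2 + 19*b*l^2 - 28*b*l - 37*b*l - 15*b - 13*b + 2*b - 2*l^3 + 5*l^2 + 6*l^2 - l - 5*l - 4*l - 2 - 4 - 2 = 8*b^3 + b^2*(26 - 25*l) + b*(19*l^2 - 65*l - 26) - 2*l^3 + 11*l^2 - 10*l - 8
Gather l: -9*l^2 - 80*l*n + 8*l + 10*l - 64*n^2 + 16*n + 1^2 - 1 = -9*l^2 + l*(18 - 80*n) - 64*n^2 + 16*n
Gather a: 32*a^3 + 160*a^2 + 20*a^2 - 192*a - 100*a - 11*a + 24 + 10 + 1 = 32*a^3 + 180*a^2 - 303*a + 35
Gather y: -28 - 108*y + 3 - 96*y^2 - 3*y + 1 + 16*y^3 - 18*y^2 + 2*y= 16*y^3 - 114*y^2 - 109*y - 24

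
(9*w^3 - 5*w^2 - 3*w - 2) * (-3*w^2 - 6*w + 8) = -27*w^5 - 39*w^4 + 111*w^3 - 16*w^2 - 12*w - 16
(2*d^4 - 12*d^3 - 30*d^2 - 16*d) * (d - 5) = 2*d^5 - 22*d^4 + 30*d^3 + 134*d^2 + 80*d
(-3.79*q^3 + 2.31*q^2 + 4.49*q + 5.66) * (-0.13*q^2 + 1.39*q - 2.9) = 0.4927*q^5 - 5.5684*q^4 + 13.6182*q^3 - 1.1937*q^2 - 5.1536*q - 16.414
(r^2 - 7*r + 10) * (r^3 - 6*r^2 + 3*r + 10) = r^5 - 13*r^4 + 55*r^3 - 71*r^2 - 40*r + 100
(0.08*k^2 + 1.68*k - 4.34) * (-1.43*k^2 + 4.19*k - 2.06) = -0.1144*k^4 - 2.0672*k^3 + 13.0806*k^2 - 21.6454*k + 8.9404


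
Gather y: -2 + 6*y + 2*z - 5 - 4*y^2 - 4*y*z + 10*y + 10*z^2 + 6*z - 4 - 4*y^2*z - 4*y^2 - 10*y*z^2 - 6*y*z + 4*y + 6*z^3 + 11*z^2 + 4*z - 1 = y^2*(-4*z - 8) + y*(-10*z^2 - 10*z + 20) + 6*z^3 + 21*z^2 + 12*z - 12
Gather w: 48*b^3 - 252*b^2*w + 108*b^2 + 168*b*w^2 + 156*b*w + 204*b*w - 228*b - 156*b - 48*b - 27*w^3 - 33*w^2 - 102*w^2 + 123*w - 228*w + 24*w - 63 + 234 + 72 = 48*b^3 + 108*b^2 - 432*b - 27*w^3 + w^2*(168*b - 135) + w*(-252*b^2 + 360*b - 81) + 243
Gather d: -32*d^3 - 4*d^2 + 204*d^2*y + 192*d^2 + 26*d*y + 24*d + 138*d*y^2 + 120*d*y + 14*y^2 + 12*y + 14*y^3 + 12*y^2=-32*d^3 + d^2*(204*y + 188) + d*(138*y^2 + 146*y + 24) + 14*y^3 + 26*y^2 + 12*y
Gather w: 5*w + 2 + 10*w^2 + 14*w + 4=10*w^2 + 19*w + 6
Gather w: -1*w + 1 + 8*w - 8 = 7*w - 7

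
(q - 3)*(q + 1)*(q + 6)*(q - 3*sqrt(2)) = q^4 - 3*sqrt(2)*q^3 + 4*q^3 - 12*sqrt(2)*q^2 - 15*q^2 - 18*q + 45*sqrt(2)*q + 54*sqrt(2)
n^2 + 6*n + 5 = (n + 1)*(n + 5)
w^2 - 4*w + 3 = (w - 3)*(w - 1)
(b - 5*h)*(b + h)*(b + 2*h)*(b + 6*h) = b^4 + 4*b^3*h - 25*b^2*h^2 - 88*b*h^3 - 60*h^4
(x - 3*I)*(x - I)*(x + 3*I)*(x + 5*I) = x^4 + 4*I*x^3 + 14*x^2 + 36*I*x + 45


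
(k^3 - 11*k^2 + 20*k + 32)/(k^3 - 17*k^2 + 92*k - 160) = (k + 1)/(k - 5)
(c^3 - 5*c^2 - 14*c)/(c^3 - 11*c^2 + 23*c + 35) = c*(c + 2)/(c^2 - 4*c - 5)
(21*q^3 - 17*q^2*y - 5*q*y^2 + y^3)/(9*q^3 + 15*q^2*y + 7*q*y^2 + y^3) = (7*q^2 - 8*q*y + y^2)/(3*q^2 + 4*q*y + y^2)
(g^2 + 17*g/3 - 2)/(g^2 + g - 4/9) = 3*(g + 6)/(3*g + 4)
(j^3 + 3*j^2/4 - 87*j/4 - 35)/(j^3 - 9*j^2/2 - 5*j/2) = (4*j^2 + 23*j + 28)/(2*j*(2*j + 1))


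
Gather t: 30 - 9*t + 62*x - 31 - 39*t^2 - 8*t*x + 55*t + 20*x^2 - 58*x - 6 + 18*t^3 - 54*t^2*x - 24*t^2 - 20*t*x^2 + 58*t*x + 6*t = 18*t^3 + t^2*(-54*x - 63) + t*(-20*x^2 + 50*x + 52) + 20*x^2 + 4*x - 7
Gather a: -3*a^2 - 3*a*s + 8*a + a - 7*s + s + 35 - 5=-3*a^2 + a*(9 - 3*s) - 6*s + 30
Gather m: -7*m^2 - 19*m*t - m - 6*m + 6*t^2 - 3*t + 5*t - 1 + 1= -7*m^2 + m*(-19*t - 7) + 6*t^2 + 2*t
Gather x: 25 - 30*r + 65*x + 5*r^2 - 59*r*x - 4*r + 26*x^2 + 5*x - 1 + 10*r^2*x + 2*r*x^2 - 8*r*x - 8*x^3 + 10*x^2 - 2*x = 5*r^2 - 34*r - 8*x^3 + x^2*(2*r + 36) + x*(10*r^2 - 67*r + 68) + 24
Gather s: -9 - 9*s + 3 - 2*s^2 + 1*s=-2*s^2 - 8*s - 6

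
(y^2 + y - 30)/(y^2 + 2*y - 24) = (y - 5)/(y - 4)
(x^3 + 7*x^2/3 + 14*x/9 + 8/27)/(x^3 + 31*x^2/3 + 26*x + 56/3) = (x^2 + x + 2/9)/(x^2 + 9*x + 14)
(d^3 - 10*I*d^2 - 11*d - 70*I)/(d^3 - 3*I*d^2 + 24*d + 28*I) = (d - 5*I)/(d + 2*I)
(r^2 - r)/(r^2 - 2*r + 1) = r/(r - 1)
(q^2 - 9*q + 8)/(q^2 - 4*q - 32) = (q - 1)/(q + 4)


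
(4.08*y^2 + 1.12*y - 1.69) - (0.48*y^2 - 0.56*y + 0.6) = 3.6*y^2 + 1.68*y - 2.29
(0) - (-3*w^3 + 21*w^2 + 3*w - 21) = 3*w^3 - 21*w^2 - 3*w + 21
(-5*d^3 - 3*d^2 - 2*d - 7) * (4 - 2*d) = 10*d^4 - 14*d^3 - 8*d^2 + 6*d - 28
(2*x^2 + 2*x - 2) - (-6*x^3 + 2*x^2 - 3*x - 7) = 6*x^3 + 5*x + 5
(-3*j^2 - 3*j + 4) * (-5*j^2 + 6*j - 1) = 15*j^4 - 3*j^3 - 35*j^2 + 27*j - 4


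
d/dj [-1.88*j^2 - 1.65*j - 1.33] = -3.76*j - 1.65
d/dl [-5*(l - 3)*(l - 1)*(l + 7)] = -15*l^2 - 30*l + 125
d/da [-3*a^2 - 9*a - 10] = -6*a - 9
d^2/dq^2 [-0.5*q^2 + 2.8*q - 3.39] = -1.00000000000000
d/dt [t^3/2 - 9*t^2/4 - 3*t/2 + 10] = 3*t^2/2 - 9*t/2 - 3/2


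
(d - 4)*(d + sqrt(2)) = d^2 - 4*d + sqrt(2)*d - 4*sqrt(2)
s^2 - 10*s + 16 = (s - 8)*(s - 2)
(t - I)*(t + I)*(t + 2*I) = t^3 + 2*I*t^2 + t + 2*I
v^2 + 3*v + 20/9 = (v + 4/3)*(v + 5/3)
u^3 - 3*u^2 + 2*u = u*(u - 2)*(u - 1)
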